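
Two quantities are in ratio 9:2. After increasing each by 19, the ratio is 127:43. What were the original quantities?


Let A = 9k, B = 2k.
(9k + 19) / (2k + 19) = 127/43
Cross-multiply: 43(9k + 19) = 127(2k + 19)
387k + 817 = 254k + 2413
387k - 254k = 2413 - 817
133k = 1596
k = 1596/133 = 12
A = 9×12 = 108, B = 2×12 = 24
= A = 108, B = 24

A = 108, B = 24


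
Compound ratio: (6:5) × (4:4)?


Compound ratio = (6×4) : (5×4)
= 24:20
GCD = 4
= 6:5

6:5


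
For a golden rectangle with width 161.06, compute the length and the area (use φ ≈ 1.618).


φ = (1 + √5) / 2 ≈ 1.618
Length = width × φ = 161.06 × 1.618 = 260.59508
≈ 260.60
Area = width × length = 161.06 × 260.59508 = 41971.4435848 ≈ 41971.44
= Length: 260.60, Area: 41971.44

Length: 260.60, Area: 41971.44


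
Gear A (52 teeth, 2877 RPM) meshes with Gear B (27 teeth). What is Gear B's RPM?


Gear ratio = 52:27 = 52:27
RPM_B = RPM_A × (teeth_A / teeth_B)
= 2877 × (52/27)
= 5540.9 RPM

5540.9 RPM


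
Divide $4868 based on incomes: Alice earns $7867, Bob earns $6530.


Total income = 7867 + 6530 = $14397
Alice: $4868 × 7867/14397 = $2660.04
Bob: $4868 × 6530/14397 = $2207.96
= Alice: $2660.04, Bob: $2207.96

Alice: $2660.04, Bob: $2207.96


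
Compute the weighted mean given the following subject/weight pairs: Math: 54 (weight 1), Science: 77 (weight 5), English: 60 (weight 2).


Numerator = 54×1 + 77×5 + 60×2
= 54 + 385 + 120
= 559
Total weight = 8
Weighted avg = 559/8
= 69.88

69.88


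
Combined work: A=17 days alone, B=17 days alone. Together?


Rate of A = 1/17 per day
Rate of B = 1/17 per day
Combined rate = 1/17 + 1/17 = 34/289 ≈ 0.1176 per day
Days = 1 / combined rate = 289/34
= 8.50 days

8.50 days


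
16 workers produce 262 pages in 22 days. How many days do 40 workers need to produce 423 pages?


Days ∝ work / workers, so d₂ = d₁ × (m₁/m₂) × (w₂/w₁)
Workers factor (inverse): 16/40 = 0.4000
Work factor (direct): 423/262 ≈ 1.6145
d₂ = 22 × 16/40 × 423/262 = (22 × 16 × 423) / (40 × 262) = 148896/10480
≈ 14.21 days

14.21 days


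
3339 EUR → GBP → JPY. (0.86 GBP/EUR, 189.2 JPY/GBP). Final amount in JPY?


Step 1: 3339 EUR × 0.86 = 2871.54 GBP
Step 2: 2871.54 GBP × 189.2 = 543295.37 JPY
Implied rate EUR→JPY = 0.86 × 189.2 = 162.7120
= 543295.37 JPY

543295.37 JPY


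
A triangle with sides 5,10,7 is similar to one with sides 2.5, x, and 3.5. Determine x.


Scale factor = 2.5/5 = 0.5
Missing side = 10 × 0.5
= 5.0

5.0


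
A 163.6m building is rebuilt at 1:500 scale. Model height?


Model size = real / scale
= 163.6 / 500
= 0.3272 m

0.3272 m


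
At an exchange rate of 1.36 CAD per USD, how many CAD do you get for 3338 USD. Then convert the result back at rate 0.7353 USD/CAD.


Amount × rate = 3338 × 1.36 = 4539.68 CAD
Round-trip: 4539.68 × 0.7353 = 3338.03 USD
= 4539.68 CAD, then 3338.03 USD

4539.68 CAD, then 3338.03 USD


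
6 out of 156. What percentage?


Percentage = (part / whole) × 100
= (6 / 156) × 100
≈ 3.85%

3.85%


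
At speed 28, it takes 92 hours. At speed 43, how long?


Inverse proportion: x × y = constant
k = 28 × 92 = 2576
y₂ = k / 43 = 2576 / 43
= 59.91

59.91


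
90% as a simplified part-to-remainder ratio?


90% means 90 parts out of 100; remainder = 10
Part : remainder = 90:10
GCD = 10
= 9:1

9:1


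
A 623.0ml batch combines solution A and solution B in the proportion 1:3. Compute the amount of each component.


Total parts = 1 + 3 = 4
solution A: 623.0 × 1/4 = 155.8ml
solution B: 623.0 × 3/4 = 467.3ml
= 155.8ml and 467.3ml

155.8ml and 467.3ml


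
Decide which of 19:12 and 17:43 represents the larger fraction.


19/12 = 1.5833
17/43 = 0.3953
1.5833 > 0.3953, so 19:12 is greater
= 19:12

19:12


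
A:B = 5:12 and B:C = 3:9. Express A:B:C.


Match B: multiply A:B by 3 → 15:36
Multiply B:C by 12 → 36:108
Combined: 15:36:108
GCD = 3
= 5:12:36

5:12:36


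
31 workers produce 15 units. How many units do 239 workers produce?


Direct proportion: y/x = constant
k = 15/31 ≈ 0.4839
y₂ = k × 239 = 15 × 239 / 31 = 3585/31
≈ 115.65

115.65


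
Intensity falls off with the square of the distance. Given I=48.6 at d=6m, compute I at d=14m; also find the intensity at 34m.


I₁d₁² = I₂d₂²
I at 14m = 48.6 × (6/14)² = 48.6 × 36/196 = 1749.6/196 ≈ 8.9265
I at 34m = 48.6 × (6/34)² = 48.6 × 36/1156 = 1749.6/1156 ≈ 1.5135
= 8.9265 and 1.5135

8.9265 and 1.5135


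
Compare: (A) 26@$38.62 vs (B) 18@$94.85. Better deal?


Deal A: $38.62/26 = $1.4854/unit
Deal B: $94.85/18 = $5.2694/unit
A is cheaper per unit
= Deal A

Deal A


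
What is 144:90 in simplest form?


GCD(144, 90) = 18
144/18 : 90/18
= 8:5

8:5


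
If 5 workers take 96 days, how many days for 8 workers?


Inverse proportion: x × y = constant
k = 5 × 96 = 480
y₂ = k / 8 = 480 / 8
= 60.00

60.00


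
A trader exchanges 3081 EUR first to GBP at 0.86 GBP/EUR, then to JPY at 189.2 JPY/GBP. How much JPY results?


Step 1: 3081 EUR × 0.86 = 2649.66 GBP
Step 2: 2649.66 GBP × 189.2 = 501315.67 JPY
Implied rate EUR→JPY = 0.86 × 189.2 = 162.7120
= 501315.67 JPY

501315.67 JPY


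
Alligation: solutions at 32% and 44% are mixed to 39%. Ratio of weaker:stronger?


Let x parts of 32% mix with y parts of 44%.
32x + 44y = 39(x + y)
32x + 44y = 39x + 39y
x(32 - 39) = y(39 - 44)
x/y = (44 - 39)/(39 - 32) = 5/7
Simplify: 5:7
= 5:7

5:7


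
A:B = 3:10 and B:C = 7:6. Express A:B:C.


Match B: multiply A:B by 7 → 21:70
Multiply B:C by 10 → 70:60
Combined: 21:70:60
GCD = 1
= 21:70:60

21:70:60


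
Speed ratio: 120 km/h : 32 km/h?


Ratio = 120:32
GCD = 8
Simplified = 15:4
Time ratio (same distance) = 4:15
Speed ratio = 15:4

15:4


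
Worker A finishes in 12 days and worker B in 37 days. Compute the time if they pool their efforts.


Rate of A = 1/12 per day
Rate of B = 1/37 per day
Combined rate = 1/12 + 1/37 = 49/444 ≈ 0.1104 per day
Days = 1 / combined rate = 444/49
≈ 9.06 days

9.06 days


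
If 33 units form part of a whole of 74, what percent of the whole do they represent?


Percentage = (part / whole) × 100
= (33 / 74) × 100
≈ 44.59%

44.59%


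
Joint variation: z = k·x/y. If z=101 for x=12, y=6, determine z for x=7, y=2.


z = k·x/y
Solve for k using the known point: k = z·y/x = 101×6/12 = 606/12 = 50.5000
Now evaluate at x=7, y=2:
z = k × 7 / 2 = (606 × 7) / (12 × 2) = 4242/24
= 176.7500

176.7500


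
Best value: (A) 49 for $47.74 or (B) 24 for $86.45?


Deal A: $47.74/49 = $0.9743/unit
Deal B: $86.45/24 = $3.6021/unit
A is cheaper per unit
= Deal A

Deal A


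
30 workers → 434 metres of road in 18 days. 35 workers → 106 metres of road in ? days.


Days ∝ work / workers, so d₂ = d₁ × (m₁/m₂) × (w₂/w₁)
Workers factor (inverse): 30/35 ≈ 0.8571
Work factor (direct): 106/434 ≈ 0.2442
d₂ = 18 × 30/35 × 106/434 = (18 × 30 × 106) / (35 × 434) = 57240/15190
≈ 3.77 days

3.77 days


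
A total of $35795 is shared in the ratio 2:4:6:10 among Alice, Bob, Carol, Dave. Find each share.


Total parts = 2 + 4 + 6 + 10 = 22
Alice: 35795 × 2/22 = 3254.09
Bob: 35795 × 4/22 = 6508.18
Carol: 35795 × 6/22 = 9762.27
Dave: 35795 × 10/22 = 16270.45
= Alice: $3254.09, Bob: $6508.18, Carol: $9762.27, Dave: $16270.45

Alice: $3254.09, Bob: $6508.18, Carol: $9762.27, Dave: $16270.45


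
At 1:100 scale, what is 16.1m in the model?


Model size = real / scale
= 16.1 / 100
= 0.1610 m

0.1610 m


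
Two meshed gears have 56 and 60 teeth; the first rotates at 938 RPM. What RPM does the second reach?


Gear ratio = 56:60 = 14:15
RPM_B = RPM_A × (teeth_A / teeth_B)
= 938 × (56/60)
= 875.5 RPM

875.5 RPM


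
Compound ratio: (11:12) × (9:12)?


Compound ratio = (11×9) : (12×12)
= 99:144
GCD = 9
= 11:16

11:16


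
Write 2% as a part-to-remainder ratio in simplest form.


2% means 2 parts out of 100; remainder = 98
Part : remainder = 2:98
GCD = 2
= 1:49

1:49


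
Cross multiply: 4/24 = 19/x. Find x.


Cross multiply: 4 × x = 24 × 19
4x = 456
x = 456 / 4
= 114.00

114.00


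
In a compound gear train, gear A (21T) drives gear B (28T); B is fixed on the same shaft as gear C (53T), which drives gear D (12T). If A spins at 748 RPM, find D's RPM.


Stage 1: RPM_B = RPM_A × t_A/t_B = 748 × 21/28 = 15708/28 = 561.00
B and C share a shaft → RPM_C = RPM_B
Stage 2: RPM_D = RPM_C × t_C/t_D = RPM_A × (t_A×t_C)/(t_B×t_D)
Overall ratio = (21×53)/(28×12) = 1113/336
RPM_D = 748 × 1113/336 = 832524/336
= 2477.75 RPM

2477.75 RPM


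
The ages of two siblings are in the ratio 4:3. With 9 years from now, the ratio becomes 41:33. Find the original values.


Let A = 4k, B = 3k.
(4k + 9) / (3k + 9) = 41/33
Cross-multiply: 33(4k + 9) = 41(3k + 9)
132k + 297 = 123k + 369
132k - 123k = 369 - 297
9k = 72
k = 72/9 = 8
A = 4×8 = 32, B = 3×8 = 24
= A = 32, B = 24

A = 32, B = 24


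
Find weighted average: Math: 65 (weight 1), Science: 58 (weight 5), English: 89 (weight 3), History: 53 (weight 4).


Numerator = 65×1 + 58×5 + 89×3 + 53×4
= 65 + 290 + 267 + 212
= 834
Total weight = 13
Weighted avg = 834/13
= 64.15

64.15


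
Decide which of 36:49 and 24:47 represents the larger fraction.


36/49 = 0.7347
24/47 = 0.5106
0.7347 > 0.5106, so 36:49 is greater
= 36:49

36:49


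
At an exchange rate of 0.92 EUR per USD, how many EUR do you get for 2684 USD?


Amount × rate = 2684 × 0.92
= 2469.28 EUR

2469.28 EUR


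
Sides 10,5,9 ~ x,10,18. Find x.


Scale factor = 10/5 = 2
Missing side = 10 × 2
= 20.0

20.0


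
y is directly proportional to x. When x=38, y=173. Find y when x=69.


Direct proportion: y/x = constant
k = 173/38 ≈ 4.5526
y₂ = k × 69 = 173 × 69 / 38 = 11937/38
≈ 314.13

314.13


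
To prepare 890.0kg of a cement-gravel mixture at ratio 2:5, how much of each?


Total parts = 2 + 5 = 7
cement: 890.0 × 2/7 = 254.3kg
gravel: 890.0 × 5/7 = 635.7kg
= 254.3kg and 635.7kg

254.3kg and 635.7kg


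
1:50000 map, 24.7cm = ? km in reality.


Real distance = map distance × scale
= 24.7cm × 50000
= 1235000 cm = 12350.0 m
= 12.350 km

12.350 km


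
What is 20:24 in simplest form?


GCD(20, 24) = 4
20/4 : 24/4
= 5:6

5:6


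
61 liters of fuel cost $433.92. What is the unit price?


Unit rate = total / quantity
= 433.92 / 61
= $7.11 per unit

$7.11 per unit


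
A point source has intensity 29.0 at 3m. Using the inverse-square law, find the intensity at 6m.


I₁d₁² = I₂d₂²
I₂ = I₁ × (d₁/d₂)²
= 29.0 × (3/6)²
= 29.0 × 9/36
= 261/36
= 7.2500

7.2500


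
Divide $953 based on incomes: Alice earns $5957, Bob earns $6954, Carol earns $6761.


Total income = 5957 + 6954 + 6761 = $19672
Alice: $953 × 5957/19672 = $288.58
Bob: $953 × 6954/19672 = $336.88
Carol: $953 × 6761/19672 = $327.53
= Alice: $288.58, Bob: $336.88, Carol: $327.53

Alice: $288.58, Bob: $336.88, Carol: $327.53


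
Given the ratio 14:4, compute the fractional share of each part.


Total parts = 14 + 4 = 18
First part: 14/18 = 7/9
Second part: 4/18 = 2/9
= 7/9 and 2/9

7/9 and 2/9


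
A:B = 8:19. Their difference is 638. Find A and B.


Let A = 8k, B = 19k.
19k - 8k = 638
11k = 638 → k = 638/11 = 58
A = 8×58 = 464, B = 19×58 = 1102
= A = 464, B = 1102

A = 464, B = 1102


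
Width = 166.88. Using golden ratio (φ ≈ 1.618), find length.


φ = (1 + √5) / 2 ≈ 1.618
Length = width × φ = 166.88 × 1.618 = 270.01184
≈ 270.01

270.01


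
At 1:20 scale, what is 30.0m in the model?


Model size = real / scale
= 30.0 / 20
= 1.5000 m

1.5000 m


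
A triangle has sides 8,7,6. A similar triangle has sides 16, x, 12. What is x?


Scale factor = 16/8 = 2
Missing side = 7 × 2
= 14.0

14.0


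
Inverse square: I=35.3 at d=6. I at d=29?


I₁d₁² = I₂d₂²
I₂ = I₁ × (d₁/d₂)²
= 35.3 × (6/29)²
= 35.3 × 36/841
= 1270.8/841
≈ 1.5111

1.5111


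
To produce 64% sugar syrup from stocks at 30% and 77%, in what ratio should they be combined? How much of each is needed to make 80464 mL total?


Let x parts of 30% mix with y parts of 77%.
30x + 77y = 64(x + y)
30x + 77y = 64x + 64y
x(30 - 64) = y(64 - 77)
x/y = (77 - 64)/(64 - 30) = 13/34
Simplify: 13:34
Total parts = 47; one part = 80464/47 = 1712.00 mL
30% solution: 13×1712.00 = 22256.00 mL
77% solution: 34×1712.00 = 58208.00 mL
= ratio 13:34; 22256.00 mL and 58208.00 mL

ratio 13:34; 22256.00 mL and 58208.00 mL


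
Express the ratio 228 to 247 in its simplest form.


GCD(228, 247) = 19
228/19 : 247/19
= 12:13

12:13


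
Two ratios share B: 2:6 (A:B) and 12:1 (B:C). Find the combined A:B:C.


Match B: multiply A:B by 12 → 24:72
Multiply B:C by 6 → 72:6
Combined: 24:72:6
GCD = 6
= 4:12:1

4:12:1


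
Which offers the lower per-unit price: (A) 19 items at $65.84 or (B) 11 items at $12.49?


Deal A: $65.84/19 = $3.4653/unit
Deal B: $12.49/11 = $1.1355/unit
B is cheaper per unit
= Deal B

Deal B


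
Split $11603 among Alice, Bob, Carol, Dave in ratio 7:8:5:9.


Total parts = 7 + 8 + 5 + 9 = 29
Alice: 11603 × 7/29 = 2800.72
Bob: 11603 × 8/29 = 3200.83
Carol: 11603 × 5/29 = 2000.52
Dave: 11603 × 9/29 = 3600.93
= Alice: $2800.72, Bob: $3200.83, Carol: $2000.52, Dave: $3600.93

Alice: $2800.72, Bob: $3200.83, Carol: $2000.52, Dave: $3600.93


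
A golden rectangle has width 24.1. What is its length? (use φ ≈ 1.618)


φ = (1 + √5) / 2 ≈ 1.618
Length = width × φ = 24.1 × 1.618 = 38.9938
≈ 38.99

38.99


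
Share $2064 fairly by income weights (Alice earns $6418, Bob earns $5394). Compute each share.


Total income = 6418 + 5394 = $11812
Alice: $2064 × 6418/11812 = $1121.47
Bob: $2064 × 5394/11812 = $942.53
= Alice: $1121.47, Bob: $942.53

Alice: $1121.47, Bob: $942.53


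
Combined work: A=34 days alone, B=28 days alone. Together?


Rate of A = 1/34 per day
Rate of B = 1/28 per day
Combined rate = 1/34 + 1/28 = 62/952 ≈ 0.0651 per day
Days = 1 / combined rate = 952/62
≈ 15.35 days

15.35 days


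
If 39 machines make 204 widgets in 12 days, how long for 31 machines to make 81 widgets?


Days ∝ work / workers, so d₂ = d₁ × (m₁/m₂) × (w₂/w₁)
Workers factor (inverse): 39/31 ≈ 1.2581
Work factor (direct): 81/204 ≈ 0.3971
d₂ = 12 × 39/31 × 81/204 = (12 × 39 × 81) / (31 × 204) = 37908/6324
≈ 5.99 days

5.99 days


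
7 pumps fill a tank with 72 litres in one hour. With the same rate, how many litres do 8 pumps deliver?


Direct proportion: y/x = constant
k = 72/7 ≈ 10.2857
y₂ = k × 8 = 72 × 8 / 7 = 576/7
≈ 82.29

82.29


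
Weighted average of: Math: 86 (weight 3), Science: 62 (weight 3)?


Numerator = 86×3 + 62×3
= 258 + 186
= 444
Total weight = 6
Weighted avg = 444/6
= 74.00

74.00


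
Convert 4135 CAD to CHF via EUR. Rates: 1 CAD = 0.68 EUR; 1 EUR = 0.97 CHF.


Step 1: 4135 CAD × 0.68 = 2811.80 EUR
Step 2: 2811.80 EUR × 0.97 = 2727.45 CHF
Implied rate CAD→CHF = 0.68 × 0.97 = 0.6596
= 2727.45 CHF

2727.45 CHF


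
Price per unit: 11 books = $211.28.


Unit rate = total / quantity
= 211.28 / 11
= $19.21 per unit

$19.21 per unit


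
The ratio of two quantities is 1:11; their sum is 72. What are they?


Let A = 1k, B = 11k.
1k + 11k = 72
12k = 72 → k = 72/12 = 6
A = 1×6 = 6, B = 11×6 = 66
= A = 6, B = 66

A = 6, B = 66


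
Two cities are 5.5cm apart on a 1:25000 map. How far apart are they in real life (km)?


Real distance = map distance × scale
= 5.5cm × 25000
= 137500 cm = 1375.0 m
= 1.375 km

1.375 km


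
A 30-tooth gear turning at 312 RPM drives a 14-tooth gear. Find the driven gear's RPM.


Gear ratio = 30:14 = 15:7
RPM_B = RPM_A × (teeth_A / teeth_B)
= 312 × (30/14)
= 668.6 RPM

668.6 RPM


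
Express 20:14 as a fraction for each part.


Total parts = 20 + 14 = 34
First part: 20/34 = 10/17
Second part: 14/34 = 7/17
= 10/17 and 7/17

10/17 and 7/17


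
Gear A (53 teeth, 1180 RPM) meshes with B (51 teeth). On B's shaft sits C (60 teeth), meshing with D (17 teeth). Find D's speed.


Stage 1: RPM_B = RPM_A × t_A/t_B = 1180 × 53/51 = 62540/51 ≈ 1226.27
B and C share a shaft → RPM_C = RPM_B
Stage 2: RPM_D = RPM_C × t_C/t_D = RPM_A × (t_A×t_C)/(t_B×t_D)
Overall ratio = (53×60)/(51×17) = 3180/867
RPM_D = 1180 × 3180/867 = 3752400/867
≈ 4328.03 RPM

4328.03 RPM


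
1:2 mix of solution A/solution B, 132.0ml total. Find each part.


Total parts = 1 + 2 = 3
solution A: 132.0 × 1/3 = 44.0ml
solution B: 132.0 × 2/3 = 88.0ml
= 44.0ml and 88.0ml

44.0ml and 88.0ml


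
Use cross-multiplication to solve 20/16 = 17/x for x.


Cross multiply: 20 × x = 16 × 17
20x = 272
x = 272 / 20
= 13.60

13.60


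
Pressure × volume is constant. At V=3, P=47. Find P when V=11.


Inverse proportion: x × y = constant
k = 3 × 47 = 141
y₂ = k / 11 = 141 / 11
= 12.82

12.82


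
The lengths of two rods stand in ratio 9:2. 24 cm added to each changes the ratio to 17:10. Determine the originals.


Let A = 9k, B = 2k.
(9k + 24) / (2k + 24) = 17/10
Cross-multiply: 10(9k + 24) = 17(2k + 24)
90k + 240 = 34k + 408
90k - 34k = 408 - 240
56k = 168
k = 168/56 = 3
A = 9×3 = 27, B = 2×3 = 6
= A = 27, B = 6

A = 27, B = 6


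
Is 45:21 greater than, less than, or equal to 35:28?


45/21 = 2.1429
35/28 = 1.2500
2.1429 > 1.2500, so 45:21 is greater
= greater than

greater than


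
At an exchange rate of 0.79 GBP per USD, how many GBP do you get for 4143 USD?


Amount × rate = 4143 × 0.79
= 3272.97 GBP

3272.97 GBP


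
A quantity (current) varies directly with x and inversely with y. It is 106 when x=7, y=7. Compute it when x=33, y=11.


z = k·x/y
Solve for k using the known point: k = z·y/x = 106×7/7 = 742/7 = 106.0000
Now evaluate at x=33, y=11:
z = k × 33 / 11 = (742 × 33) / (7 × 11) = 24486/77
= 318.0000

318.0000


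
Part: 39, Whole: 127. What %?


Percentage = (part / whole) × 100
= (39 / 127) × 100
≈ 30.71%

30.71%


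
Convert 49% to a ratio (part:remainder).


49% means 49 parts out of 100; remainder = 51
Part : remainder = 49:51
GCD = 1
= 49:51

49:51


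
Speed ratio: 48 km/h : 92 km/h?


Ratio = 48:92
GCD = 4
Simplified = 12:23
Time ratio (same distance) = 23:12
Speed ratio = 12:23

12:23


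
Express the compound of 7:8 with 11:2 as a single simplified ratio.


Compound ratio = (7×11) : (8×2)
= 77:16
GCD = 1
= 77:16

77:16


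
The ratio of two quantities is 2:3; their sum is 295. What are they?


Let A = 2k, B = 3k.
2k + 3k = 295
5k = 295 → k = 295/5 = 59
A = 2×59 = 118, B = 3×59 = 177
= A = 118, B = 177

A = 118, B = 177


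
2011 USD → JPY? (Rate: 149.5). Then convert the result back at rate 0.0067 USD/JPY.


Amount × rate = 2011 × 149.5 = 300644.50 JPY
Round-trip: 300644.50 × 0.0067 = 2014.32 USD
= 300644.50 JPY, then 2014.32 USD

300644.50 JPY, then 2014.32 USD


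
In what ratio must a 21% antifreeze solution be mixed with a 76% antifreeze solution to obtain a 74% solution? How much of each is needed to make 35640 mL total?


Let x parts of 21% mix with y parts of 76%.
21x + 76y = 74(x + y)
21x + 76y = 74x + 74y
x(21 - 74) = y(74 - 76)
x/y = (76 - 74)/(74 - 21) = 2/53
Simplify: 2:53
Total parts = 55; one part = 35640/55 = 648.00 mL
21% solution: 2×648.00 = 1296.00 mL
76% solution: 53×648.00 = 34344.00 mL
= ratio 2:53; 1296.00 mL and 34344.00 mL

ratio 2:53; 1296.00 mL and 34344.00 mL


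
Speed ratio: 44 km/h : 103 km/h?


Ratio = 44:103
GCD = 1
Simplified = 44:103
Time ratio (same distance) = 103:44
Speed ratio = 44:103

44:103


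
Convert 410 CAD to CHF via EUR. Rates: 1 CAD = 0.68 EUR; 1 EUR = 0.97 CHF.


Step 1: 410 CAD × 0.68 = 278.80 EUR
Step 2: 278.80 EUR × 0.97 = 270.44 CHF
Implied rate CAD→CHF = 0.68 × 0.97 = 0.6596
= 270.44 CHF

270.44 CHF


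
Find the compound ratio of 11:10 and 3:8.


Compound ratio = (11×3) : (10×8)
= 33:80
GCD = 1
= 33:80

33:80


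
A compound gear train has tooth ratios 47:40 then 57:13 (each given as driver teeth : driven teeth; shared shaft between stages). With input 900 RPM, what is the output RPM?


Stage 1: RPM_B = RPM_A × t_A/t_B = 900 × 47/40 = 42300/40 = 1057.50
B and C share a shaft → RPM_C = RPM_B
Stage 2: RPM_D = RPM_C × t_C/t_D = RPM_A × (t_A×t_C)/(t_B×t_D)
Overall ratio = (47×57)/(40×13) = 2679/520
RPM_D = 900 × 2679/520 = 2411100/520
≈ 4636.73 RPM

4636.73 RPM


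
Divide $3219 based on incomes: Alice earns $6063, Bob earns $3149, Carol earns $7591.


Total income = 6063 + 3149 + 7591 = $16803
Alice: $3219 × 6063/16803 = $1161.51
Bob: $3219 × 3149/16803 = $603.26
Carol: $3219 × 7591/16803 = $1454.23
= Alice: $1161.51, Bob: $603.26, Carol: $1454.23

Alice: $1161.51, Bob: $603.26, Carol: $1454.23


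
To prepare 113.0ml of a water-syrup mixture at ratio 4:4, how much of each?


Total parts = 4 + 4 = 8
water: 113.0 × 4/8 = 56.5ml
syrup: 113.0 × 4/8 = 56.5ml
= 56.5ml and 56.5ml

56.5ml and 56.5ml


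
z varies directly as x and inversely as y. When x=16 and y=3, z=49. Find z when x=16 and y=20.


z = k·x/y
Solve for k using the known point: k = z·y/x = 49×3/16 = 147/16 = 9.1875
Now evaluate at x=16, y=20:
z = k × 16 / 20 = (147 × 16) / (16 × 20) = 2352/320
= 7.3500

7.3500


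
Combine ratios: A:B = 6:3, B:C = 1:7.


Match B: multiply A:B by 1 → 6:3
Multiply B:C by 3 → 3:21
Combined: 6:3:21
GCD = 3
= 2:1:7

2:1:7


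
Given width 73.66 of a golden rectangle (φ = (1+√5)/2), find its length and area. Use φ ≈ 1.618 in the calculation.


φ = (1 + √5) / 2 ≈ 1.618
Length = width × φ = 73.66 × 1.618 = 119.18188
≈ 119.18
Area = width × length = 73.66 × 119.18188 = 8778.9372808 ≈ 8778.94
= Length: 119.18, Area: 8778.94

Length: 119.18, Area: 8778.94


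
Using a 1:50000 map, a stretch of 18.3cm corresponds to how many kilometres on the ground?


Real distance = map distance × scale
= 18.3cm × 50000
= 915000 cm = 9150.0 m
= 9.150 km

9.150 km


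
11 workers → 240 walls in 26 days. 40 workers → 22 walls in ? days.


Days ∝ work / workers, so d₂ = d₁ × (m₁/m₂) × (w₂/w₁)
Workers factor (inverse): 11/40 = 0.2750
Work factor (direct): 22/240 ≈ 0.0917
d₂ = 26 × 11/40 × 22/240 = (26 × 11 × 22) / (40 × 240) = 6292/9600
≈ 0.66 days

0.66 days


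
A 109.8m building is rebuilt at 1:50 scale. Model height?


Model size = real / scale
= 109.8 / 50
= 2.1960 m

2.1960 m


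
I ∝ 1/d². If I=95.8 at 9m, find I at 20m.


I₁d₁² = I₂d₂²
I₂ = I₁ × (d₁/d₂)²
= 95.8 × (9/20)²
= 95.8 × 81/400
= 7759.8/400
= 19.3995

19.3995


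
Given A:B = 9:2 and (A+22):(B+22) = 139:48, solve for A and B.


Let A = 9k, B = 2k.
(9k + 22) / (2k + 22) = 139/48
Cross-multiply: 48(9k + 22) = 139(2k + 22)
432k + 1056 = 278k + 3058
432k - 278k = 3058 - 1056
154k = 2002
k = 2002/154 = 13
A = 9×13 = 117, B = 2×13 = 26
= A = 117, B = 26

A = 117, B = 26


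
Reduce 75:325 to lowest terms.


GCD(75, 325) = 25
75/25 : 325/25
= 3:13

3:13


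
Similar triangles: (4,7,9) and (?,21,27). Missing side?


Scale factor = 21/7 = 3
Missing side = 4 × 3
= 12.0

12.0


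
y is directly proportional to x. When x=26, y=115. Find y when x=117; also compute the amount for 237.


Direct proportion: y/x = constant
k = 115/26 ≈ 4.4231
y at x=117: k × 117 = 115 × 117 / 26 = 13455/26 = 517.50
y at x=237: k × 237 = 115 × 237 / 26 = 27255/26 ≈ 1048.27
= 517.50 and 1048.27

517.50 and 1048.27


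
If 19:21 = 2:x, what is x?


Cross multiply: 19 × x = 21 × 2
19x = 42
x = 42 / 19
= 2.21

2.21


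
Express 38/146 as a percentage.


Percentage = (part / whole) × 100
= (38 / 146) × 100
≈ 26.03%

26.03%


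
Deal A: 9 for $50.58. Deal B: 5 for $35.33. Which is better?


Deal A: $50.58/9 = $5.6200/unit
Deal B: $35.33/5 = $7.0660/unit
A is cheaper per unit
= Deal A

Deal A


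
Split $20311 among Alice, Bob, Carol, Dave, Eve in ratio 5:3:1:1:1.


Total parts = 5 + 3 + 1 + 1 + 1 = 11
Alice: 20311 × 5/11 = 9232.27
Bob: 20311 × 3/11 = 5539.36
Carol: 20311 × 1/11 = 1846.45
Dave: 20311 × 1/11 = 1846.45
Eve: 20311 × 1/11 = 1846.45
= Alice: $9232.27, Bob: $5539.36, Carol: $1846.45, Dave: $1846.45, Eve: $1846.45

Alice: $9232.27, Bob: $5539.36, Carol: $1846.45, Dave: $1846.45, Eve: $1846.45


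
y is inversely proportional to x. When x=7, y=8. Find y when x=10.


Inverse proportion: x × y = constant
k = 7 × 8 = 56
y₂ = k / 10 = 56 / 10
= 5.60

5.60


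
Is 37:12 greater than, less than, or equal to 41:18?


37/12 = 3.0833
41/18 = 2.2778
3.0833 > 2.2778, so 37:12 is greater
= greater than

greater than


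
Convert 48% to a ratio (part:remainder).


48% means 48 parts out of 100; remainder = 52
Part : remainder = 48:52
GCD = 4
= 12:13

12:13


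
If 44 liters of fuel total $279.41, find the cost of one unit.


Unit rate = total / quantity
= 279.41 / 44
= $6.35 per unit

$6.35 per unit


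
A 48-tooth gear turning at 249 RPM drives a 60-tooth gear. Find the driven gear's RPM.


Gear ratio = 48:60 = 4:5
RPM_B = RPM_A × (teeth_A / teeth_B)
= 249 × (48/60)
= 199.2 RPM

199.2 RPM


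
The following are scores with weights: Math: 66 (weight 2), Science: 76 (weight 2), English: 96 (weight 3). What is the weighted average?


Numerator = 66×2 + 76×2 + 96×3
= 132 + 152 + 288
= 572
Total weight = 7
Weighted avg = 572/7
= 81.71

81.71


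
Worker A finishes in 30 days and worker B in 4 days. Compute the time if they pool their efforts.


Rate of A = 1/30 per day
Rate of B = 1/4 per day
Combined rate = 1/30 + 1/4 = 34/120 ≈ 0.2833 per day
Days = 1 / combined rate = 120/34
≈ 3.53 days

3.53 days


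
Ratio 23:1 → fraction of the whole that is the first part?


Total parts = 23 + 1 = 24
First part: 23/24 = 23/24
= 23/24

23/24


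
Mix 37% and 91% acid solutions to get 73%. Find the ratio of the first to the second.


Let x parts of 37% mix with y parts of 91%.
37x + 91y = 73(x + y)
37x + 91y = 73x + 73y
x(37 - 73) = y(73 - 91)
x/y = (91 - 73)/(73 - 37) = 18/36
Simplify: 1:2
= 1:2

1:2


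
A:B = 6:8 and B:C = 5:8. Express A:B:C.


Match B: multiply A:B by 5 → 30:40
Multiply B:C by 8 → 40:64
Combined: 30:40:64
GCD = 2
= 15:20:32

15:20:32


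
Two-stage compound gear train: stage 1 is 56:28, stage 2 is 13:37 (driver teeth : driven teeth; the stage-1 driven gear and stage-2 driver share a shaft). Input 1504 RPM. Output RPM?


Stage 1: RPM_B = RPM_A × t_A/t_B = 1504 × 56/28 = 84224/28 = 3008.00
B and C share a shaft → RPM_C = RPM_B
Stage 2: RPM_D = RPM_C × t_C/t_D = RPM_A × (t_A×t_C)/(t_B×t_D)
Overall ratio = (56×13)/(28×37) = 728/1036
RPM_D = 1504 × 728/1036 = 1094912/1036
≈ 1056.86 RPM

1056.86 RPM


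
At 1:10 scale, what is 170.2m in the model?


Model size = real / scale
= 170.2 / 10
= 17.0200 m

17.0200 m


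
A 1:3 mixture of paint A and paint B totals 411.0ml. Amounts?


Total parts = 1 + 3 = 4
paint A: 411.0 × 1/4 = 102.8ml
paint B: 411.0 × 3/4 = 308.3ml
= 102.8ml and 308.3ml

102.8ml and 308.3ml


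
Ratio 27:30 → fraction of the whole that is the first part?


Total parts = 27 + 30 = 57
First part: 27/57 = 9/19
= 9/19

9/19


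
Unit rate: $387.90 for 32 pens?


Unit rate = total / quantity
= 387.90 / 32
= $12.12 per unit

$12.12 per unit


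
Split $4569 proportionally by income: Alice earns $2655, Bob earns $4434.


Total income = 2655 + 4434 = $7089
Alice: $4569 × 2655/7089 = $1711.20
Bob: $4569 × 4434/7089 = $2857.80
= Alice: $1711.20, Bob: $2857.80

Alice: $1711.20, Bob: $2857.80


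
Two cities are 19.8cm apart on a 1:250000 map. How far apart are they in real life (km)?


Real distance = map distance × scale
= 19.8cm × 250000
= 4950000 cm = 49500.0 m
= 49.500 km

49.500 km


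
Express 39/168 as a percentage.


Percentage = (part / whole) × 100
= (39 / 168) × 100
≈ 23.21%

23.21%


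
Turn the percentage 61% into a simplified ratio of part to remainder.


61% means 61 parts out of 100; remainder = 39
Part : remainder = 61:39
GCD = 1
= 61:39

61:39


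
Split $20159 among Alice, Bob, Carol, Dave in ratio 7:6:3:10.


Total parts = 7 + 6 + 3 + 10 = 26
Alice: 20159 × 7/26 = 5427.42
Bob: 20159 × 6/26 = 4652.08
Carol: 20159 × 3/26 = 2326.04
Dave: 20159 × 10/26 = 7753.46
= Alice: $5427.42, Bob: $4652.08, Carol: $2326.04, Dave: $7753.46

Alice: $5427.42, Bob: $4652.08, Carol: $2326.04, Dave: $7753.46


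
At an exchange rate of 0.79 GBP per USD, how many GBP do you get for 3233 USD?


Amount × rate = 3233 × 0.79
= 2554.07 GBP

2554.07 GBP


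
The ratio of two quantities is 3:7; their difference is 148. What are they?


Let A = 3k, B = 7k.
7k - 3k = 148
4k = 148 → k = 148/4 = 37
A = 3×37 = 111, B = 7×37 = 259
= A = 111, B = 259

A = 111, B = 259


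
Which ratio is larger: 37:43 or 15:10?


37/43 = 0.8605
15/10 = 1.5000
0.8605 < 1.5000, so 37:43 is less
= 15:10

15:10


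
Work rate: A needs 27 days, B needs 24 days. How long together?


Rate of A = 1/27 per day
Rate of B = 1/24 per day
Combined rate = 1/27 + 1/24 = 51/648 ≈ 0.0787 per day
Days = 1 / combined rate = 648/51
≈ 12.71 days

12.71 days


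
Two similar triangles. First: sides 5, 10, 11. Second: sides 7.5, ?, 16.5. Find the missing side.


Scale factor = 7.5/5 = 1.5
Missing side = 10 × 1.5
= 15.0

15.0


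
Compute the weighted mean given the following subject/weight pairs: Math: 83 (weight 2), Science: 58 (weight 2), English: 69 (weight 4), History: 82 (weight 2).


Numerator = 83×2 + 58×2 + 69×4 + 82×2
= 166 + 116 + 276 + 164
= 722
Total weight = 10
Weighted avg = 722/10
= 72.20

72.20


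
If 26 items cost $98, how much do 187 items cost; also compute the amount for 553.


Direct proportion: y/x = constant
k = 98/26 ≈ 3.7692
y at x=187: k × 187 = 98 × 187 / 26 = 18326/26 ≈ 704.85
y at x=553: k × 553 = 98 × 553 / 26 = 54194/26 ≈ 2084.38
= 704.85 and 2084.38

704.85 and 2084.38


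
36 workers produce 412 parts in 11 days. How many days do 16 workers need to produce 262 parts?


Days ∝ work / workers, so d₂ = d₁ × (m₁/m₂) × (w₂/w₁)
Workers factor (inverse): 36/16 = 2.2500
Work factor (direct): 262/412 ≈ 0.6359
d₂ = 11 × 36/16 × 262/412 = (11 × 36 × 262) / (16 × 412) = 103752/6592
≈ 15.74 days

15.74 days


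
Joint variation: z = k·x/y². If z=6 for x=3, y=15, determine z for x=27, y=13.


z = k·x/y²
Solve for k using the known point: k = z·y²/x = 6×225/3 = 1350/3 = 450.0000
Now evaluate at x=27, y=13:
z = k × 27 / 169 = (1350 × 27) / (3 × 169) = 36450/507
≈ 71.8935

71.8935


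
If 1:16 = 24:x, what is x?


Cross multiply: 1 × x = 16 × 24
1x = 384
x = 384 / 1
= 384.00

384.00


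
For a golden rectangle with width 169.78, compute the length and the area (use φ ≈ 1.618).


φ = (1 + √5) / 2 ≈ 1.618
Length = width × φ = 169.78 × 1.618 = 274.70404
≈ 274.70
Area = width × length = 169.78 × 274.70404 = 46639.2519112 ≈ 46639.25
= Length: 274.70, Area: 46639.25

Length: 274.70, Area: 46639.25


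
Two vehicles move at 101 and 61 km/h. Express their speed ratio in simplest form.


Ratio = 101:61
GCD = 1
Simplified = 101:61
Time ratio (same distance) = 61:101
Speed ratio = 101:61

101:61


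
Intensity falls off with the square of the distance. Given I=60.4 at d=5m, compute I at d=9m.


I₁d₁² = I₂d₂²
I₂ = I₁ × (d₁/d₂)²
= 60.4 × (5/9)²
= 60.4 × 25/81
= 1510/81
≈ 18.6420

18.6420


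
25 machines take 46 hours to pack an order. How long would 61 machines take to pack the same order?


Inverse proportion: x × y = constant
k = 25 × 46 = 1150
y₂ = k / 61 = 1150 / 61
= 18.85

18.85


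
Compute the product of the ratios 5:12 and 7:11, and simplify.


Compound ratio = (5×7) : (12×11)
= 35:132
GCD = 1
= 35:132

35:132


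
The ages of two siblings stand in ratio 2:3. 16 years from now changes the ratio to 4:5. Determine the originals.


Let A = 2k, B = 3k.
(2k + 16) / (3k + 16) = 4/5
Cross-multiply: 5(2k + 16) = 4(3k + 16)
10k + 80 = 12k + 64
10k - 12k = 64 - 80
-2k = -16
k = -16/-2 = 8
A = 2×8 = 16, B = 3×8 = 24
= A = 16, B = 24

A = 16, B = 24


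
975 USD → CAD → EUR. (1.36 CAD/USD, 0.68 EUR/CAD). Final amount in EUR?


Step 1: 975 USD × 1.36 = 1326.00 CAD
Step 2: 1326.00 CAD × 0.68 = 901.68 EUR
Implied rate USD→EUR = 1.36 × 0.68 = 0.9248
= 901.68 EUR

901.68 EUR


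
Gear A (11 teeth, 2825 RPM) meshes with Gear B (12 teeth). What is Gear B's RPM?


Gear ratio = 11:12 = 11:12
RPM_B = RPM_A × (teeth_A / teeth_B)
= 2825 × (11/12)
= 2589.6 RPM

2589.6 RPM


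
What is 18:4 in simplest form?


GCD(18, 4) = 2
18/2 : 4/2
= 9:2

9:2


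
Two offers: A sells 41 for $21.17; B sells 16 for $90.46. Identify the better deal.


Deal A: $21.17/41 = $0.5163/unit
Deal B: $90.46/16 = $5.6538/unit
A is cheaper per unit
= Deal A

Deal A


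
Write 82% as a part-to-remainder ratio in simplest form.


82% means 82 parts out of 100; remainder = 18
Part : remainder = 82:18
GCD = 2
= 41:9

41:9


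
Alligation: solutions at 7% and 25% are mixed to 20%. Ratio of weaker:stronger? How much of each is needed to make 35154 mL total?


Let x parts of 7% mix with y parts of 25%.
7x + 25y = 20(x + y)
7x + 25y = 20x + 20y
x(7 - 20) = y(20 - 25)
x/y = (25 - 20)/(20 - 7) = 5/13
Simplify: 5:13
Total parts = 18; one part = 35154/18 = 1953.00 mL
7% solution: 5×1953.00 = 9765.00 mL
25% solution: 13×1953.00 = 25389.00 mL
= ratio 5:13; 9765.00 mL and 25389.00 mL

ratio 5:13; 9765.00 mL and 25389.00 mL


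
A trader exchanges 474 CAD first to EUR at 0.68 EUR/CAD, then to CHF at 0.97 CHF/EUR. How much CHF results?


Step 1: 474 CAD × 0.68 = 322.32 EUR
Step 2: 322.32 EUR × 0.97 = 312.65 CHF
Implied rate CAD→CHF = 0.68 × 0.97 = 0.6596
= 312.65 CHF

312.65 CHF


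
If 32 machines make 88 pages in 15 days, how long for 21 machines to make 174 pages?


Days ∝ work / workers, so d₂ = d₁ × (m₁/m₂) × (w₂/w₁)
Workers factor (inverse): 32/21 ≈ 1.5238
Work factor (direct): 174/88 ≈ 1.9773
d₂ = 15 × 32/21 × 174/88 = (15 × 32 × 174) / (21 × 88) = 83520/1848
≈ 45.19 days

45.19 days


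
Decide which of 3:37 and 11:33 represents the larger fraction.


3/37 = 0.0811
11/33 = 0.3333
0.0811 < 0.3333, so 3:37 is less
= 11:33

11:33


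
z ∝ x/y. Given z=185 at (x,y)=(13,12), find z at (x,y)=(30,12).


z = k·x/y
Solve for k using the known point: k = z·y/x = 185×12/13 = 2220/13 ≈ 170.7692
Now evaluate at x=30, y=12:
z = k × 30 / 12 = (2220 × 30) / (13 × 12) = 66600/156
≈ 426.9231

426.9231


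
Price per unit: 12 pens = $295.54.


Unit rate = total / quantity
= 295.54 / 12
= $24.63 per unit

$24.63 per unit


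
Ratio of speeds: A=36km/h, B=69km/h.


Ratio = 36:69
GCD = 3
Simplified = 12:23
Time ratio (same distance) = 23:12
Speed ratio = 12:23

12:23


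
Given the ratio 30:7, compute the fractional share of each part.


Total parts = 30 + 7 = 37
First part: 30/37 = 30/37
Second part: 7/37 = 7/37
= 30/37 and 7/37

30/37 and 7/37


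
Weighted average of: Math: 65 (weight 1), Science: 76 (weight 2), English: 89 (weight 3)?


Numerator = 65×1 + 76×2 + 89×3
= 65 + 152 + 267
= 484
Total weight = 6
Weighted avg = 484/6
= 80.67

80.67


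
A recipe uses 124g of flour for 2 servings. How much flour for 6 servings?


Direct proportion: y/x = constant
k = 124/2 = 62.0000
y₂ = k × 6 = 124 × 6 / 2 = 744/2
= 372.00

372.00


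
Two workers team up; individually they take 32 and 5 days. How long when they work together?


Rate of A = 1/32 per day
Rate of B = 1/5 per day
Combined rate = 1/32 + 1/5 = 37/160 ≈ 0.2313 per day
Days = 1 / combined rate = 160/37
≈ 4.32 days

4.32 days


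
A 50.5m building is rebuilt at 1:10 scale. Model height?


Model size = real / scale
= 50.5 / 10
= 5.0500 m

5.0500 m


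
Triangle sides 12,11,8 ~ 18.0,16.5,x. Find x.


Scale factor = 18.0/12 = 1.5
Missing side = 8 × 1.5
= 12.0

12.0


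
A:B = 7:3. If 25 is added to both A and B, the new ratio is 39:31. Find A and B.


Let A = 7k, B = 3k.
(7k + 25) / (3k + 25) = 39/31
Cross-multiply: 31(7k + 25) = 39(3k + 25)
217k + 775 = 117k + 975
217k - 117k = 975 - 775
100k = 200
k = 200/100 = 2
A = 7×2 = 14, B = 3×2 = 6
= A = 14, B = 6

A = 14, B = 6


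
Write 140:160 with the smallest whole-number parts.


GCD(140, 160) = 20
140/20 : 160/20
= 7:8

7:8


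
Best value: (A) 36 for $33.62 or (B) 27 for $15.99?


Deal A: $33.62/36 = $0.9339/unit
Deal B: $15.99/27 = $0.5922/unit
B is cheaper per unit
= Deal B

Deal B


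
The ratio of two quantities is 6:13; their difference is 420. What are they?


Let A = 6k, B = 13k.
13k - 6k = 420
7k = 420 → k = 420/7 = 60
A = 6×60 = 360, B = 13×60 = 780
= A = 360, B = 780

A = 360, B = 780


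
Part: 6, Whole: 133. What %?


Percentage = (part / whole) × 100
= (6 / 133) × 100
≈ 4.51%

4.51%


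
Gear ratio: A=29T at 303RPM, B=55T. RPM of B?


Gear ratio = 29:55 = 29:55
RPM_B = RPM_A × (teeth_A / teeth_B)
= 303 × (29/55)
= 159.8 RPM

159.8 RPM


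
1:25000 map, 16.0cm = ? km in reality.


Real distance = map distance × scale
= 16.0cm × 25000
= 400000 cm = 4000.0 m
= 4.000 km

4.000 km


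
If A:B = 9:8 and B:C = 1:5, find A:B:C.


Match B: multiply A:B by 1 → 9:8
Multiply B:C by 8 → 8:40
Combined: 9:8:40
GCD = 1
= 9:8:40

9:8:40


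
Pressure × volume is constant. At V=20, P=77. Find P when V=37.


Inverse proportion: x × y = constant
k = 20 × 77 = 1540
y₂ = k / 37 = 1540 / 37
= 41.62

41.62


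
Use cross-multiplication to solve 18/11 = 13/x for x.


Cross multiply: 18 × x = 11 × 13
18x = 143
x = 143 / 18
= 7.94

7.94


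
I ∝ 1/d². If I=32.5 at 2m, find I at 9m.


I₁d₁² = I₂d₂²
I₂ = I₁ × (d₁/d₂)²
= 32.5 × (2/9)²
= 32.5 × 4/81
= 130/81
≈ 1.6049

1.6049


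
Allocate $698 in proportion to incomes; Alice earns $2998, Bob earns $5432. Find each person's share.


Total income = 2998 + 5432 = $8430
Alice: $698 × 2998/8430 = $248.23
Bob: $698 × 5432/8430 = $449.77
= Alice: $248.23, Bob: $449.77

Alice: $248.23, Bob: $449.77


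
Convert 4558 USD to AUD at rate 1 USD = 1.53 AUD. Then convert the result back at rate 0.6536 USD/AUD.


Amount × rate = 4558 × 1.53 = 6973.74 AUD
Round-trip: 6973.74 × 0.6536 = 4558.04 USD
= 6973.74 AUD, then 4558.04 USD

6973.74 AUD, then 4558.04 USD


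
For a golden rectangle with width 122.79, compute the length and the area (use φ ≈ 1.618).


φ = (1 + √5) / 2 ≈ 1.618
Length = width × φ = 122.79 × 1.618 = 198.67422
≈ 198.67
Area = width × length = 122.79 × 198.67422 = 24395.2074738 ≈ 24395.21
= Length: 198.67, Area: 24395.21

Length: 198.67, Area: 24395.21


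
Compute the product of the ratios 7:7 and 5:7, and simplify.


Compound ratio = (7×5) : (7×7)
= 35:49
GCD = 7
= 5:7

5:7


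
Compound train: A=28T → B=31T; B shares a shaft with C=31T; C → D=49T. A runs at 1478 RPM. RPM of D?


Stage 1: RPM_B = RPM_A × t_A/t_B = 1478 × 28/31 = 41384/31 ≈ 1334.97
B and C share a shaft → RPM_C = RPM_B
Stage 2: RPM_D = RPM_C × t_C/t_D = RPM_A × (t_A×t_C)/(t_B×t_D)
Overall ratio = (28×31)/(31×49) = 868/1519
RPM_D = 1478 × 868/1519 = 1282904/1519
≈ 844.57 RPM

844.57 RPM


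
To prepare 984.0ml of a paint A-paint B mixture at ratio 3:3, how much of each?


Total parts = 3 + 3 = 6
paint A: 984.0 × 3/6 = 492.0ml
paint B: 984.0 × 3/6 = 492.0ml
= 492.0ml and 492.0ml

492.0ml and 492.0ml
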